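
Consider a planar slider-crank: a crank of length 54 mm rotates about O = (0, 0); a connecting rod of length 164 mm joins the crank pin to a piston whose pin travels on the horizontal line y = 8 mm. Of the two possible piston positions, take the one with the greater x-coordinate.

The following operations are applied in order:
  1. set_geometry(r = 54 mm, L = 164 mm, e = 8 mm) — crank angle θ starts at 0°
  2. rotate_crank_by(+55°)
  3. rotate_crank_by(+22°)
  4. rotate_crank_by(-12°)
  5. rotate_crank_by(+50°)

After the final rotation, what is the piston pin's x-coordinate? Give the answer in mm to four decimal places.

135.9863

set_geometry: r = 54 mm, L = 164 mm, e = 8 mm; θ ← 0°
rotate_crank_by(+55°): θ ← 0° +55° = 55°
rotate_crank_by(+22°): θ ← 55° +22° = 77°
rotate_crank_by(-12°): θ ← 77° -12° = 65°
rotate_crank_by(+50°): θ ← 65° +50° = 115°
crank pin P = (r cos θ, r sin θ) = (-22.821386, 48.940620)
h = r sin θ − e = 48.940620 − 8 = 40.940620
x = r cos θ + √(L² − h²) = -22.821386 + √(26896.0 − 1676.1344) = -22.821386 + 158.807637 = 135.986251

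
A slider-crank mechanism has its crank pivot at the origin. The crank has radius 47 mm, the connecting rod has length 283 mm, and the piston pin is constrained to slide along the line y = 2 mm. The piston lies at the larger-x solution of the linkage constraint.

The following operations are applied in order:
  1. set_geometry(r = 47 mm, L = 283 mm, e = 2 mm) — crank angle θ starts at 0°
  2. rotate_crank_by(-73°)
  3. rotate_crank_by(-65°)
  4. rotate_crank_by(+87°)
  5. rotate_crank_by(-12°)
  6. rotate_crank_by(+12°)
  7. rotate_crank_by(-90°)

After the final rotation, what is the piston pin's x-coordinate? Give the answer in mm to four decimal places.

set_geometry: r = 47 mm, L = 283 mm, e = 2 mm; θ ← 0°
rotate_crank_by(-73°): θ ← 0° -73° = -73°
rotate_crank_by(-65°): θ ← -73° -65° = -138°
rotate_crank_by(+87°): θ ← -138° +87° = -51°
rotate_crank_by(-12°): θ ← -51° -12° = -63°
rotate_crank_by(+12°): θ ← -63° +12° = -51°
rotate_crank_by(-90°): θ ← -51° -90° = -141°
crank pin P = (r cos θ, r sin θ) = (-36.525860, -29.578058)
h = r sin θ − e = -29.578058 − 2 = -31.578058
x = r cos θ + √(L² − h²) = -36.525860 + √(80089.0 − 997.1738) = -36.525860 + 281.232691 = 244.706830

244.7068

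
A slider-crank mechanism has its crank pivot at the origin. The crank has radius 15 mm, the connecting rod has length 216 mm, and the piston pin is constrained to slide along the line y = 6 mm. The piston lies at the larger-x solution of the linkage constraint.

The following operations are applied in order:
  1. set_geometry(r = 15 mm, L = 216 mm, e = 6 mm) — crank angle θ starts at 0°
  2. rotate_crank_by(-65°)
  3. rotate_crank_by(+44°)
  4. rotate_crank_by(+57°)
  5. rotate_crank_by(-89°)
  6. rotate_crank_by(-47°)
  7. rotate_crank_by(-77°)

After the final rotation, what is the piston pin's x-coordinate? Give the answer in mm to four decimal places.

200.9140

set_geometry: r = 15 mm, L = 216 mm, e = 6 mm; θ ← 0°
rotate_crank_by(-65°): θ ← 0° -65° = -65°
rotate_crank_by(+44°): θ ← -65° +44° = -21°
rotate_crank_by(+57°): θ ← -21° +57° = 36°
rotate_crank_by(-89°): θ ← 36° -89° = -53°
rotate_crank_by(-47°): θ ← -53° -47° = -100°
rotate_crank_by(-77°): θ ← -100° -77° = -177°
crank pin P = (r cos θ, r sin θ) = (-14.979443, -0.785039)
h = r sin θ − e = -0.785039 − 6 = -6.785039
x = r cos θ + √(L² − h²) = -14.979443 + √(46656.0 − 46.0368) = -14.979443 + 215.893407 = 200.913964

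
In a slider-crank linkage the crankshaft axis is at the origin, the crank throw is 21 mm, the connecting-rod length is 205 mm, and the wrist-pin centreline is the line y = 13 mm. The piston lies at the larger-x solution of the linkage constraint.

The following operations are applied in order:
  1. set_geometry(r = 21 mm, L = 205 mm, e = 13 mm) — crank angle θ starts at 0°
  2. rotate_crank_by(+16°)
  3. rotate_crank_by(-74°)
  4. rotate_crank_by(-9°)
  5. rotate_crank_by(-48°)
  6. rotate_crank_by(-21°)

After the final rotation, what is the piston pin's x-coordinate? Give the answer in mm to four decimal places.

set_geometry: r = 21 mm, L = 205 mm, e = 13 mm; θ ← 0°
rotate_crank_by(+16°): θ ← 0° +16° = 16°
rotate_crank_by(-74°): θ ← 16° -74° = -58°
rotate_crank_by(-9°): θ ← -58° -9° = -67°
rotate_crank_by(-48°): θ ← -67° -48° = -115°
rotate_crank_by(-21°): θ ← -115° -21° = -136°
crank pin P = (r cos θ, r sin θ) = (-15.106136, -14.587826)
h = r sin θ − e = -14.587826 − 13 = -27.587826
x = r cos θ + √(L² − h²) = -15.106136 + √(42025.0 − 761.0881) = -15.106136 + 203.135206 = 188.029070

188.0291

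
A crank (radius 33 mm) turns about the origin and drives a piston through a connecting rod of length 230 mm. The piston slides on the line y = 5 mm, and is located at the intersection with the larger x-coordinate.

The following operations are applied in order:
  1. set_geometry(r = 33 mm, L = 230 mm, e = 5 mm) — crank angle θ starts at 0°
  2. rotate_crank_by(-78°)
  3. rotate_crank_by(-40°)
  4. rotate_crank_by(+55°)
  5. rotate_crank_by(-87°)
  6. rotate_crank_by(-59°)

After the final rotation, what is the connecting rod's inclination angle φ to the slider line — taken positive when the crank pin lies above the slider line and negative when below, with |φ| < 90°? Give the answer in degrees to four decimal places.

2.7410

set_geometry: r = 33 mm, L = 230 mm, e = 5 mm; θ ← 0°
rotate_crank_by(-78°): θ ← 0° -78° = -78°
rotate_crank_by(-40°): θ ← -78° -40° = -118°
rotate_crank_by(+55°): θ ← -118° +55° = -63°
rotate_crank_by(-87°): θ ← -63° -87° = -150°
rotate_crank_by(-59°): θ ← -150° -59° = -209°
crank pin P = (r cos θ, r sin θ) = (-28.862450, 15.998717)
h = r sin θ − e = 15.998717 − 5 = 10.998717
sin φ = h / L = 10.998717 / 230 = 0.04782051
φ = arcsin(0.04782051) = 2.740959°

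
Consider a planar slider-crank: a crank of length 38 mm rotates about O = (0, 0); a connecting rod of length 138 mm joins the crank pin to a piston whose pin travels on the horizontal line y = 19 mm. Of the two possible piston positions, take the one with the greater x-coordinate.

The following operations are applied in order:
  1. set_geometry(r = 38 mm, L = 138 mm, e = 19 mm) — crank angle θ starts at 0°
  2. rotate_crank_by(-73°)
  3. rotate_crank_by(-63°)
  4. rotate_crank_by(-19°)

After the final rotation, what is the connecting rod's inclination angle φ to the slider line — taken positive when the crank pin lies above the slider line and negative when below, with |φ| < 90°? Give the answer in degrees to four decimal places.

set_geometry: r = 38 mm, L = 138 mm, e = 19 mm; θ ← 0°
rotate_crank_by(-73°): θ ← 0° -73° = -73°
rotate_crank_by(-63°): θ ← -73° -63° = -136°
rotate_crank_by(-19°): θ ← -136° -19° = -155°
crank pin P = (r cos θ, r sin θ) = (-34.439696, -16.059494)
h = r sin θ − e = -16.059494 − 19 = -35.059494
sin φ = h / L = -35.059494 / 138 = -0.25405430
φ = arcsin(-0.25405430) = -14.717555°

-14.7176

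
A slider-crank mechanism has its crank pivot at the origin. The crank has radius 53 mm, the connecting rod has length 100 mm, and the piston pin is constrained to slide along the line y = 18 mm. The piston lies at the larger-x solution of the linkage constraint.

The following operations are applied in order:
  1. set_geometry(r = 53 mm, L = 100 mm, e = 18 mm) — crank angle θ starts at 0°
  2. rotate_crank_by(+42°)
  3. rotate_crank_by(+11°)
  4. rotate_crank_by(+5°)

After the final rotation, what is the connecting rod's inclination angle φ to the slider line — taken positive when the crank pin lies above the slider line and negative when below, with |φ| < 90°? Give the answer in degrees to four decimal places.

set_geometry: r = 53 mm, L = 100 mm, e = 18 mm; θ ← 0°
rotate_crank_by(+42°): θ ← 0° +42° = 42°
rotate_crank_by(+11°): θ ← 42° +11° = 53°
rotate_crank_by(+5°): θ ← 53° +5° = 58°
crank pin P = (r cos θ, r sin θ) = (28.085721, 44.946549)
h = r sin θ − e = 44.946549 − 18 = 26.946549
sin φ = h / L = 26.946549 / 100 = 0.26946549
φ = arcsin(0.26946549) = 15.632463°

15.6325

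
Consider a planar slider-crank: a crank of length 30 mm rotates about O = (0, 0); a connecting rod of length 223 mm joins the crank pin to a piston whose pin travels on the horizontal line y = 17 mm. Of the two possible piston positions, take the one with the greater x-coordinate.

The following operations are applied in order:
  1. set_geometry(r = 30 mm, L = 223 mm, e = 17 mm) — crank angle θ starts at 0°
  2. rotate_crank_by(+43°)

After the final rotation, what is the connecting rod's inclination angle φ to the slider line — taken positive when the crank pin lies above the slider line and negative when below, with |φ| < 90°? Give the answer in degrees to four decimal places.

0.8890

set_geometry: r = 30 mm, L = 223 mm, e = 17 mm; θ ← 0°
rotate_crank_by(+43°): θ ← 0° +43° = 43°
crank pin P = (r cos θ, r sin θ) = (21.940611, 20.459951)
h = r sin θ − e = 20.459951 − 17 = 3.459951
sin φ = h / L = 3.459951 / 223 = 0.01551547
φ = arcsin(0.01551547) = 0.889007°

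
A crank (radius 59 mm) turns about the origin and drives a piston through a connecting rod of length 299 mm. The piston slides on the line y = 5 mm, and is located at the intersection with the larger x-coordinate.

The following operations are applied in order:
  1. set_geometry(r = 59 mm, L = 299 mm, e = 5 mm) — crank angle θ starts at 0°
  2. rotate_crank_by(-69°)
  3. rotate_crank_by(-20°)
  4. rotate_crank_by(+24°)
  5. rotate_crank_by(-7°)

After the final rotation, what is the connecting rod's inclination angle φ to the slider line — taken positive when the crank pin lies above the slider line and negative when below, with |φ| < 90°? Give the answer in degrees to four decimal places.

-11.7937

set_geometry: r = 59 mm, L = 299 mm, e = 5 mm; θ ← 0°
rotate_crank_by(-69°): θ ← 0° -69° = -69°
rotate_crank_by(-20°): θ ← -69° -20° = -89°
rotate_crank_by(+24°): θ ← -89° +24° = -65°
rotate_crank_by(-7°): θ ← -65° -7° = -72°
crank pin P = (r cos θ, r sin θ) = (18.232003, -56.112334)
h = r sin θ − e = -56.112334 − 5 = -61.112334
sin φ = h / L = -61.112334 / 299 = -0.20438908
φ = arcsin(-0.20438908) = -11.793739°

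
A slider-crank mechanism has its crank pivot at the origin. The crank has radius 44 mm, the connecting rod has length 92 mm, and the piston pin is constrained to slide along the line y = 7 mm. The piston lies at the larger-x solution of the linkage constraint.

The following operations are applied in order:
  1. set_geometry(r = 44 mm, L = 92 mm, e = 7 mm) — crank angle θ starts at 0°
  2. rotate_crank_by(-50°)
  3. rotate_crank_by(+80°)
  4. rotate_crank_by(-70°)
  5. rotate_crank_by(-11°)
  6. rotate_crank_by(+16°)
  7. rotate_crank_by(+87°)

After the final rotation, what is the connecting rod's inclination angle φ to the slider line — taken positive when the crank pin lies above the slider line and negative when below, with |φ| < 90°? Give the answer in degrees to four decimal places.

set_geometry: r = 44 mm, L = 92 mm, e = 7 mm; θ ← 0°
rotate_crank_by(-50°): θ ← 0° -50° = -50°
rotate_crank_by(+80°): θ ← -50° +80° = 30°
rotate_crank_by(-70°): θ ← 30° -70° = -40°
rotate_crank_by(-11°): θ ← -40° -11° = -51°
rotate_crank_by(+16°): θ ← -51° +16° = -35°
rotate_crank_by(+87°): θ ← -35° +87° = 52°
crank pin P = (r cos θ, r sin θ) = (27.089105, 34.672473)
h = r sin θ − e = 34.672473 − 7 = 27.672473
sin φ = h / L = 27.672473 / 92 = 0.30078775
φ = arcsin(0.30078775) = 17.504923°

17.5049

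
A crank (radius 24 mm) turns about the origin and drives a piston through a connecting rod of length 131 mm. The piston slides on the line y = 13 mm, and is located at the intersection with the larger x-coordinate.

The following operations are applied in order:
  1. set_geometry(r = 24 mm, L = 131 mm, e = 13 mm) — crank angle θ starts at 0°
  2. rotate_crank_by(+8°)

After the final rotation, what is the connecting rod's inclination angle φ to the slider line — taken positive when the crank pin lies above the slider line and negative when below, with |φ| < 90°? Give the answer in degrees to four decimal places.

set_geometry: r = 24 mm, L = 131 mm, e = 13 mm; θ ← 0°
rotate_crank_by(+8°): θ ← 0° +8° = 8°
crank pin P = (r cos θ, r sin θ) = (23.766434, 3.340154)
h = r sin θ − e = 3.340154 − 13 = -9.659846
sin φ = h / L = -9.659846 / 131 = -0.07373928
φ = arcsin(-0.07373928) = -4.228788°

-4.2288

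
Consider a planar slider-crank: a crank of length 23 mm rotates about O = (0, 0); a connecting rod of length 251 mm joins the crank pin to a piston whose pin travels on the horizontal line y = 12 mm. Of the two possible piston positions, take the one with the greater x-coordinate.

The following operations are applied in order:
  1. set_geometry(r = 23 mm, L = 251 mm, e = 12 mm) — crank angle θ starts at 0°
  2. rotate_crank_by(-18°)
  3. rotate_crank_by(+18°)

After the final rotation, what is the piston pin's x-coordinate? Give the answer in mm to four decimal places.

set_geometry: r = 23 mm, L = 251 mm, e = 12 mm; θ ← 0°
rotate_crank_by(-18°): θ ← 0° -18° = -18°
rotate_crank_by(+18°): θ ← -18° +18° = 0°
crank pin P = (r cos θ, r sin θ) = (23.000000, 0.000000)
h = r sin θ − e = 0.000000 − 12 = -12.000000
x = r cos θ + √(L² − h²) = 23.000000 + √(63001.0 − 144.0000) = 23.000000 + 250.712983 = 273.712983

273.7130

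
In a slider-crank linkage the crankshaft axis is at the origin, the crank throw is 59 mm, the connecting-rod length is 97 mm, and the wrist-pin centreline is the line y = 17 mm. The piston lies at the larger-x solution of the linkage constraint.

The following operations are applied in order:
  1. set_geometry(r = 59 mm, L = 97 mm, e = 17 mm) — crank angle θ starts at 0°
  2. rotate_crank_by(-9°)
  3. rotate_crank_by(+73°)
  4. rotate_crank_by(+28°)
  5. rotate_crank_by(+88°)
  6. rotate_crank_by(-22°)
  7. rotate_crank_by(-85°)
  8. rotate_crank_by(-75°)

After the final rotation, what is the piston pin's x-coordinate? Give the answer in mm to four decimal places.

set_geometry: r = 59 mm, L = 97 mm, e = 17 mm; θ ← 0°
rotate_crank_by(-9°): θ ← 0° -9° = -9°
rotate_crank_by(+73°): θ ← -9° +73° = 64°
rotate_crank_by(+28°): θ ← 64° +28° = 92°
rotate_crank_by(+88°): θ ← 92° +88° = 180°
rotate_crank_by(-22°): θ ← 180° -22° = 158°
rotate_crank_by(-85°): θ ← 158° -85° = 73°
rotate_crank_by(-75°): θ ← 73° -75° = -2°
crank pin P = (r cos θ, r sin θ) = (58.964059, -2.059070)
h = r sin θ − e = -2.059070 − 17 = -19.059070
x = r cos θ + √(L² − h²) = 58.964059 + √(9409.0 − 363.2482) = 58.964059 + 95.109157 = 154.073216

154.0732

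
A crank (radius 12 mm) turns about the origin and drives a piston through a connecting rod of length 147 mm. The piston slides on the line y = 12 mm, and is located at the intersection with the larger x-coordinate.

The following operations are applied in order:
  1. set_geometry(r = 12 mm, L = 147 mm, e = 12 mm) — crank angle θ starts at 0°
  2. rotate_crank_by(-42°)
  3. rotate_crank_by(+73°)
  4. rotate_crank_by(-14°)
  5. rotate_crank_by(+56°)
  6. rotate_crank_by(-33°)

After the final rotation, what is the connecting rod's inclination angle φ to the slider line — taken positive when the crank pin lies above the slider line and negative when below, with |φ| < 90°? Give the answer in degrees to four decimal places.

set_geometry: r = 12 mm, L = 147 mm, e = 12 mm; θ ← 0°
rotate_crank_by(-42°): θ ← 0° -42° = -42°
rotate_crank_by(+73°): θ ← -42° +73° = 31°
rotate_crank_by(-14°): θ ← 31° -14° = 17°
rotate_crank_by(+56°): θ ← 17° +56° = 73°
rotate_crank_by(-33°): θ ← 73° -33° = 40°
crank pin P = (r cos θ, r sin θ) = (9.192533, 7.713451)
h = r sin θ − e = 7.713451 − 12 = -4.286549
sin φ = h / L = -4.286549 / 147 = -0.02916020
φ = arcsin(-0.02916020) = -1.670993°

-1.6710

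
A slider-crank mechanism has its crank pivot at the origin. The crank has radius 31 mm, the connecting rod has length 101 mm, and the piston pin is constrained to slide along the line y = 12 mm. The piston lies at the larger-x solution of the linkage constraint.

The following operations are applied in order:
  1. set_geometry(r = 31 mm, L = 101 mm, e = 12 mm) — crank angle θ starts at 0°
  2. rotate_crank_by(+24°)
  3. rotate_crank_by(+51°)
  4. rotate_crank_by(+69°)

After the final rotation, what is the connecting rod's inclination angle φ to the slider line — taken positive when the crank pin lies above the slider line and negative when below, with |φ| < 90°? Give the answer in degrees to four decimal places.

set_geometry: r = 31 mm, L = 101 mm, e = 12 mm; θ ← 0°
rotate_crank_by(+24°): θ ← 0° +24° = 24°
rotate_crank_by(+51°): θ ← 24° +51° = 75°
rotate_crank_by(+69°): θ ← 75° +69° = 144°
crank pin P = (r cos θ, r sin θ) = (-25.079527, 18.221343)
h = r sin θ − e = 18.221343 − 12 = 6.221343
sin φ = h / L = 6.221343 / 101 = 0.06159745
φ = arcsin(0.06159745) = 3.531510°

3.5315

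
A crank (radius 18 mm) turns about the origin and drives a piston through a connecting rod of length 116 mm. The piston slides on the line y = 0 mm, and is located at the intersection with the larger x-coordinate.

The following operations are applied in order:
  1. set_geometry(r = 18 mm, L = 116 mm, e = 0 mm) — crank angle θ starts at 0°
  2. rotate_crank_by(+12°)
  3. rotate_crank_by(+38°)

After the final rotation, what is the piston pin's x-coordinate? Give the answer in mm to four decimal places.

set_geometry: r = 18 mm, L = 116 mm, e = 0 mm; θ ← 0°
rotate_crank_by(+12°): θ ← 0° +12° = 12°
rotate_crank_by(+38°): θ ← 12° +38° = 50°
crank pin P = (r cos θ, r sin θ) = (11.570177, 13.788800)
h = r sin θ − e = 13.788800 − 0 = 13.788800
x = r cos θ + √(L² − h²) = 11.570177 + √(13456.0 − 190.1310) = 11.570177 + 115.177554 = 126.747731

126.7477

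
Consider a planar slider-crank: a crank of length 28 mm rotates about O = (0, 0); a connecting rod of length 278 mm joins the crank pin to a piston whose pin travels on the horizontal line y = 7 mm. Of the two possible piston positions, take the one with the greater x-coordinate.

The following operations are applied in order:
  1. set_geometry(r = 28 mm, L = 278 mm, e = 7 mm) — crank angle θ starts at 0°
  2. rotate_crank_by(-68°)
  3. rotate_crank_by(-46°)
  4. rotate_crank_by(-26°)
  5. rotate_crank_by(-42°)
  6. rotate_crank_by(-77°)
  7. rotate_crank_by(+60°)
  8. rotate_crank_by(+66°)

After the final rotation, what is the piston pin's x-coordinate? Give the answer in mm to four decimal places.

257.5427

set_geometry: r = 28 mm, L = 278 mm, e = 7 mm; θ ← 0°
rotate_crank_by(-68°): θ ← 0° -68° = -68°
rotate_crank_by(-46°): θ ← -68° -46° = -114°
rotate_crank_by(-26°): θ ← -114° -26° = -140°
rotate_crank_by(-42°): θ ← -140° -42° = -182°
rotate_crank_by(-77°): θ ← -182° -77° = -259°
rotate_crank_by(+60°): θ ← -259° +60° = -199°
rotate_crank_by(+66°): θ ← -199° +66° = -133°
crank pin P = (r cos θ, r sin θ) = (-19.095954, -20.477904)
h = r sin θ − e = -20.477904 − 7 = -27.477904
x = r cos θ + √(L² − h²) = -19.095954 + √(77284.0 − 755.0352) = -19.095954 + 276.638690 = 257.542736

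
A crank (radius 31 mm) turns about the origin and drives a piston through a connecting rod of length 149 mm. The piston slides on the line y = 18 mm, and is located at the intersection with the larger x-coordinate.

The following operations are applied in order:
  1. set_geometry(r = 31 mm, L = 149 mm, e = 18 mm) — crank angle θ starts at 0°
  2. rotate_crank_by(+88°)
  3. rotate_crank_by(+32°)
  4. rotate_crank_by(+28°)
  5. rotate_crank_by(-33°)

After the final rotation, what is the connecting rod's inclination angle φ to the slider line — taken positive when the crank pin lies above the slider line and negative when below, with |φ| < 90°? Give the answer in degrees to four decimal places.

set_geometry: r = 31 mm, L = 149 mm, e = 18 mm; θ ← 0°
rotate_crank_by(+88°): θ ← 0° +88° = 88°
rotate_crank_by(+32°): θ ← 88° +32° = 120°
rotate_crank_by(+28°): θ ← 120° +28° = 148°
rotate_crank_by(-33°): θ ← 148° -33° = 115°
crank pin P = (r cos θ, r sin θ) = (-13.101166, 28.095541)
h = r sin θ − e = 28.095541 − 18 = 10.095541
sin φ = h / L = 10.095541 / 149 = 0.06775531
φ = arcsin(0.06775531) = 3.885070°

3.8851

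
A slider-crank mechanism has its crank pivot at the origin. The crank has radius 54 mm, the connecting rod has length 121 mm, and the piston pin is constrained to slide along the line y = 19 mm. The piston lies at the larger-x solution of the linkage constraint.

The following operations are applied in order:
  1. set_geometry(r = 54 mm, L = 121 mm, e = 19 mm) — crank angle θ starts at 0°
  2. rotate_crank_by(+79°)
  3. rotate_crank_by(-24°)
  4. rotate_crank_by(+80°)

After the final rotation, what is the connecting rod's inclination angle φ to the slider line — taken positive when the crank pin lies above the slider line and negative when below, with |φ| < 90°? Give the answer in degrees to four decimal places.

9.1224

set_geometry: r = 54 mm, L = 121 mm, e = 19 mm; θ ← 0°
rotate_crank_by(+79°): θ ← 0° +79° = 79°
rotate_crank_by(-24°): θ ← 79° -24° = 55°
rotate_crank_by(+80°): θ ← 55° +80° = 135°
crank pin P = (r cos θ, r sin θ) = (-38.183766, 38.183766)
h = r sin θ − e = 38.183766 − 19 = 19.183766
sin φ = h / L = 19.183766 / 121 = 0.15854352
φ = arcsin(0.15854352) = 9.122367°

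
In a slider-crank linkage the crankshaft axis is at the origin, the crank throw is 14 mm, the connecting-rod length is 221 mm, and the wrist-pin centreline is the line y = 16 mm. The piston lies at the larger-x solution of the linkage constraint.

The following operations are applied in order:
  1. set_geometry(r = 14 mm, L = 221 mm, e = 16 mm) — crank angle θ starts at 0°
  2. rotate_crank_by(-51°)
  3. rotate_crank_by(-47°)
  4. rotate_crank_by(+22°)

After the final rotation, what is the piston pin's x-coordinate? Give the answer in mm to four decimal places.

set_geometry: r = 14 mm, L = 221 mm, e = 16 mm; θ ← 0°
rotate_crank_by(-51°): θ ← 0° -51° = -51°
rotate_crank_by(-47°): θ ← -51° -47° = -98°
rotate_crank_by(+22°): θ ← -98° +22° = -76°
crank pin P = (r cos θ, r sin θ) = (3.386907, -13.584140)
h = r sin θ − e = -13.584140 − 16 = -29.584140
x = r cos θ + √(L² − h²) = 3.386907 + √(48841.0 − 875.2213) = 3.386907 + 219.010910 = 222.397816

222.3978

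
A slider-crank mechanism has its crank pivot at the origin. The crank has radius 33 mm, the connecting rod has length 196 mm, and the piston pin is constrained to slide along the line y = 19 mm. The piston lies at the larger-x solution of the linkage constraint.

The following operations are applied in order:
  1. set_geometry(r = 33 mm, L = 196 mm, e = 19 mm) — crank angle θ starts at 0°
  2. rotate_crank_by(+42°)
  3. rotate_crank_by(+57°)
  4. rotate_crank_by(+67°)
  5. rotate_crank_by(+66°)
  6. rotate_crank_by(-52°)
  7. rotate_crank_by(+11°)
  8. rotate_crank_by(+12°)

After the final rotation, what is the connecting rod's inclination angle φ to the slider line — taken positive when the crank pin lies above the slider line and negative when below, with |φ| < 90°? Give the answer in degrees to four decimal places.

-9.3651

set_geometry: r = 33 mm, L = 196 mm, e = 19 mm; θ ← 0°
rotate_crank_by(+42°): θ ← 0° +42° = 42°
rotate_crank_by(+57°): θ ← 42° +57° = 99°
rotate_crank_by(+67°): θ ← 99° +67° = 166°
rotate_crank_by(+66°): θ ← 166° +66° = 232°
rotate_crank_by(-52°): θ ← 232° -52° = 180°
rotate_crank_by(+11°): θ ← 180° +11° = 191°
rotate_crank_by(+12°): θ ← 191° +12° = 203°
crank pin P = (r cos θ, r sin θ) = (-30.376660, -12.894127)
h = r sin θ − e = -12.894127 − 19 = -31.894127
sin φ = h / L = -31.894127 / 196 = -0.16272514
φ = arcsin(-0.16272514) = -9.365109°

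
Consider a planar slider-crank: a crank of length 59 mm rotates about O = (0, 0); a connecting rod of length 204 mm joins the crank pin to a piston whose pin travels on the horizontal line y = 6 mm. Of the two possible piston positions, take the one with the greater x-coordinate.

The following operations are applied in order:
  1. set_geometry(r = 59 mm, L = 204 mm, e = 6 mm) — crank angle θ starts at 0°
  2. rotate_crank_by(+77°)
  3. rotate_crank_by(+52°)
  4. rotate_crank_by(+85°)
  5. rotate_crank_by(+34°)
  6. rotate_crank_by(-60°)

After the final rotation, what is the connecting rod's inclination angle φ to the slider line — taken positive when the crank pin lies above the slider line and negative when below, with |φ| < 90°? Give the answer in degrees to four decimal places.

-3.9946

set_geometry: r = 59 mm, L = 204 mm, e = 6 mm; θ ← 0°
rotate_crank_by(+77°): θ ← 0° +77° = 77°
rotate_crank_by(+52°): θ ← 77° +52° = 129°
rotate_crank_by(+85°): θ ← 129° +85° = 214°
rotate_crank_by(+34°): θ ← 214° +34° = 248°
rotate_crank_by(-60°): θ ← 248° -60° = 188°
crank pin P = (r cos θ, r sin θ) = (-58.425816, -8.211213)
h = r sin θ − e = -8.211213 − 6 = -14.211213
sin φ = h / L = -14.211213 / 204 = -0.06966281
φ = arcsin(-0.06966281) = -3.994620°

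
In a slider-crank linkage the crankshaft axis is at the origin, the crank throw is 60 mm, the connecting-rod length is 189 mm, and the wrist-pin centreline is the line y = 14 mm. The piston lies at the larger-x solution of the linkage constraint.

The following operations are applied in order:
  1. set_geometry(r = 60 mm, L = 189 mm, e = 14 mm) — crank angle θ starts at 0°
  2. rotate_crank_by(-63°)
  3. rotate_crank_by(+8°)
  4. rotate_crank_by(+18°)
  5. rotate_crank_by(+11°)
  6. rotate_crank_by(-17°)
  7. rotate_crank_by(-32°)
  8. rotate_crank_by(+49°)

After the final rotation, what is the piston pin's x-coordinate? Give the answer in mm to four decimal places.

238.5806

set_geometry: r = 60 mm, L = 189 mm, e = 14 mm; θ ← 0°
rotate_crank_by(-63°): θ ← 0° -63° = -63°
rotate_crank_by(+8°): θ ← -63° +8° = -55°
rotate_crank_by(+18°): θ ← -55° +18° = -37°
rotate_crank_by(+11°): θ ← -37° +11° = -26°
rotate_crank_by(-17°): θ ← -26° -17° = -43°
rotate_crank_by(-32°): θ ← -43° -32° = -75°
rotate_crank_by(+49°): θ ← -75° +49° = -26°
crank pin P = (r cos θ, r sin θ) = (53.927643, -26.302269)
h = r sin θ − e = -26.302269 − 14 = -40.302269
x = r cos θ + √(L² − h²) = 53.927643 + √(35721.0 − 1624.2729) = 53.927643 + 184.652991 = 238.580634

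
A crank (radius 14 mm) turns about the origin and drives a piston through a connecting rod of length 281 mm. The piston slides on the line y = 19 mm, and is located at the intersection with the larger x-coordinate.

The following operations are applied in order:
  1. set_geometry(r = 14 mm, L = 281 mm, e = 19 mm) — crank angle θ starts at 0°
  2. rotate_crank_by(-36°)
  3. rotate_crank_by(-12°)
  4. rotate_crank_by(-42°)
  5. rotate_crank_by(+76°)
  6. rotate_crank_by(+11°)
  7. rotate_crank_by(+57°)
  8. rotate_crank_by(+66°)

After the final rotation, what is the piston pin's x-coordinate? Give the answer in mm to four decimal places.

set_geometry: r = 14 mm, L = 281 mm, e = 19 mm; θ ← 0°
rotate_crank_by(-36°): θ ← 0° -36° = -36°
rotate_crank_by(-12°): θ ← -36° -12° = -48°
rotate_crank_by(-42°): θ ← -48° -42° = -90°
rotate_crank_by(+76°): θ ← -90° +76° = -14°
rotate_crank_by(+11°): θ ← -14° +11° = -3°
rotate_crank_by(+57°): θ ← -3° +57° = 54°
rotate_crank_by(+66°): θ ← 54° +66° = 120°
crank pin P = (r cos θ, r sin θ) = (-7.000000, 12.124356)
h = r sin θ − e = 12.124356 − 19 = -6.875644
x = r cos θ + √(L² − h²) = -7.000000 + √(78961.0 − 47.2745) = -7.000000 + 280.915869 = 273.915869

273.9159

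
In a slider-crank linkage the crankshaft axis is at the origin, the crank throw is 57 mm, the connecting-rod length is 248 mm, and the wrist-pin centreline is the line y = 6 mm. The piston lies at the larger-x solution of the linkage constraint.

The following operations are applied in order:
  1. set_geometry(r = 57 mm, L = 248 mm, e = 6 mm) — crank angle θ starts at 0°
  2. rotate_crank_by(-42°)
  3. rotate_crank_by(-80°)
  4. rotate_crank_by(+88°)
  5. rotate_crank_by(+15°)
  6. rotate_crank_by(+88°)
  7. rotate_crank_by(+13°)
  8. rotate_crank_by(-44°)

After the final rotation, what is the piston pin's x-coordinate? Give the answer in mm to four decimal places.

291.2043

set_geometry: r = 57 mm, L = 248 mm, e = 6 mm; θ ← 0°
rotate_crank_by(-42°): θ ← 0° -42° = -42°
rotate_crank_by(-80°): θ ← -42° -80° = -122°
rotate_crank_by(+88°): θ ← -122° +88° = -34°
rotate_crank_by(+15°): θ ← -34° +15° = -19°
rotate_crank_by(+88°): θ ← -19° +88° = 69°
rotate_crank_by(+13°): θ ← 69° +13° = 82°
rotate_crank_by(-44°): θ ← 82° -44° = 38°
crank pin P = (r cos θ, r sin θ) = (44.916613, 35.092704)
h = r sin θ − e = 35.092704 − 6 = 29.092704
x = r cos θ + √(L² − h²) = 44.916613 + √(61504.0 − 846.3854) = 44.916613 + 246.287666 = 291.204279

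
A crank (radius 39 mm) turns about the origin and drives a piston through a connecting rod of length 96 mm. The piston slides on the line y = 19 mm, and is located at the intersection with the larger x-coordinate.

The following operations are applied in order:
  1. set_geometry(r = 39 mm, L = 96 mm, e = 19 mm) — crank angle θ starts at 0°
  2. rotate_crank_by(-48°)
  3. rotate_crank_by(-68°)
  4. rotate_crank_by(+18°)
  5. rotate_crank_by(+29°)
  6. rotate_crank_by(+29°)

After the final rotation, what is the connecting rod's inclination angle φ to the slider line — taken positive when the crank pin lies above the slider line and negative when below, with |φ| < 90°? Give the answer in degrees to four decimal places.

set_geometry: r = 39 mm, L = 96 mm, e = 19 mm; θ ← 0°
rotate_crank_by(-48°): θ ← 0° -48° = -48°
rotate_crank_by(-68°): θ ← -48° -68° = -116°
rotate_crank_by(+18°): θ ← -116° +18° = -98°
rotate_crank_by(+29°): θ ← -98° +29° = -69°
rotate_crank_by(+29°): θ ← -69° +29° = -40°
crank pin P = (r cos θ, r sin θ) = (29.875733, -25.068717)
h = r sin θ − e = -25.068717 − 19 = -44.068717
sin φ = h / L = -44.068717 / 96 = -0.45904913
φ = arcsin(-0.45904913) = -27.325767°

-27.3258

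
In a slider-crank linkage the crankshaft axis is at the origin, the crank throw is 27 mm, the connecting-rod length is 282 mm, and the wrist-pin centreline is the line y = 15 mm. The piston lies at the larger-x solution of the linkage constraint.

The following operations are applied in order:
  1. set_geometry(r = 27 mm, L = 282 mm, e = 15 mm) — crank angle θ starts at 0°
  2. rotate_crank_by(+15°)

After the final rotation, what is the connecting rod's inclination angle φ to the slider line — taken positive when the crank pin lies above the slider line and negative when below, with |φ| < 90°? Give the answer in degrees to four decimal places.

set_geometry: r = 27 mm, L = 282 mm, e = 15 mm; θ ← 0°
rotate_crank_by(+15°): θ ← 0° +15° = 15°
crank pin P = (r cos θ, r sin θ) = (26.079997, 6.988114)
h = r sin θ − e = 6.988114 − 15 = -8.011886
sin φ = h / L = -8.011886 / 282 = -0.02841094
φ = arcsin(-0.02841094) = -1.628046°

-1.6280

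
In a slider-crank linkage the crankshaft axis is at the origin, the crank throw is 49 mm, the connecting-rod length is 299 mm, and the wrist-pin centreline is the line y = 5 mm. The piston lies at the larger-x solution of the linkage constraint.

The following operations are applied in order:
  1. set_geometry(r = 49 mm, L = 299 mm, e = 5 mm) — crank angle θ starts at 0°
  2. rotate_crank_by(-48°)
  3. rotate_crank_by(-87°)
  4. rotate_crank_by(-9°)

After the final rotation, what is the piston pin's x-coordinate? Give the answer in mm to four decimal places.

257.4414

set_geometry: r = 49 mm, L = 299 mm, e = 5 mm; θ ← 0°
rotate_crank_by(-48°): θ ← 0° -48° = -48°
rotate_crank_by(-87°): θ ← -48° -87° = -135°
rotate_crank_by(-9°): θ ← -135° -9° = -144°
crank pin P = (r cos θ, r sin θ) = (-39.641833, -28.801477)
h = r sin θ − e = -28.801477 − 5 = -33.801477
x = r cos θ + √(L² − h²) = -39.641833 + √(89401.0 − 1142.5399) = -39.641833 + 297.083255 = 257.441422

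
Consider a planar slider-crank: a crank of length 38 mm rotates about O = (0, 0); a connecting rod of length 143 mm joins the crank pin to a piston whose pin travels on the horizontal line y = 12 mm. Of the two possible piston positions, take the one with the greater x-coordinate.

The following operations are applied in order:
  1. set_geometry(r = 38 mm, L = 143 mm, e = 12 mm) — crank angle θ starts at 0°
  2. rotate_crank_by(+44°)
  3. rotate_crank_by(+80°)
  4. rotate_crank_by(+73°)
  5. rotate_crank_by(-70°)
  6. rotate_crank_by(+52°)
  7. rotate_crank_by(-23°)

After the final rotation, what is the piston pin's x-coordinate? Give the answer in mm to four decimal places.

108.2435

set_geometry: r = 38 mm, L = 143 mm, e = 12 mm; θ ← 0°
rotate_crank_by(+44°): θ ← 0° +44° = 44°
rotate_crank_by(+80°): θ ← 44° +80° = 124°
rotate_crank_by(+73°): θ ← 124° +73° = 197°
rotate_crank_by(-70°): θ ← 197° -70° = 127°
rotate_crank_by(+52°): θ ← 127° +52° = 179°
rotate_crank_by(-23°): θ ← 179° -23° = 156°
crank pin P = (r cos θ, r sin θ) = (-34.714727, 15.455992)
h = r sin θ − e = 15.455992 − 12 = 3.455992
x = r cos θ + √(L² − h²) = -34.714727 + √(20449.0 − 11.9439) = -34.714727 + 142.958232 = 108.243505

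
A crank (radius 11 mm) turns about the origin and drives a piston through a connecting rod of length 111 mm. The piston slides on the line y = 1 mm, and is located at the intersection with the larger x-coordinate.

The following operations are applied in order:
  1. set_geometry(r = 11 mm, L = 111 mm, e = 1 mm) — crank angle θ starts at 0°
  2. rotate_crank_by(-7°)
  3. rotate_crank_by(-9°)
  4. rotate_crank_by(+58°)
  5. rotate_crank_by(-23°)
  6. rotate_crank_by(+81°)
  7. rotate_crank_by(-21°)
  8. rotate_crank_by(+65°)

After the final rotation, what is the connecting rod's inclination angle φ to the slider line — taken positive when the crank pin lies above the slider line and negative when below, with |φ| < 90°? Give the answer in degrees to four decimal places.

set_geometry: r = 11 mm, L = 111 mm, e = 1 mm; θ ← 0°
rotate_crank_by(-7°): θ ← 0° -7° = -7°
rotate_crank_by(-9°): θ ← -7° -9° = -16°
rotate_crank_by(+58°): θ ← -16° +58° = 42°
rotate_crank_by(-23°): θ ← 42° -23° = 19°
rotate_crank_by(+81°): θ ← 19° +81° = 100°
rotate_crank_by(-21°): θ ← 100° -21° = 79°
rotate_crank_by(+65°): θ ← 79° +65° = 144°
crank pin P = (r cos θ, r sin θ) = (-8.899187, 6.465638)
h = r sin θ − e = 6.465638 − 1 = 5.465638
sin φ = h / L = 5.465638 / 111 = 0.04923998
φ = arcsin(0.04923998) = 2.822384°

2.8224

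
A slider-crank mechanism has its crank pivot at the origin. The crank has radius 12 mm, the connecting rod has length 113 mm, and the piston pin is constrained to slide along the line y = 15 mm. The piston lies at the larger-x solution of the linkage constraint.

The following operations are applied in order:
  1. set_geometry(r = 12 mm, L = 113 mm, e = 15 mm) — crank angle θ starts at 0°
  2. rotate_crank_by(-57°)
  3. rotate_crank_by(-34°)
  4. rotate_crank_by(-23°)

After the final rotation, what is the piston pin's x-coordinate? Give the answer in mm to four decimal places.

105.0962

set_geometry: r = 12 mm, L = 113 mm, e = 15 mm; θ ← 0°
rotate_crank_by(-57°): θ ← 0° -57° = -57°
rotate_crank_by(-34°): θ ← -57° -34° = -91°
rotate_crank_by(-23°): θ ← -91° -23° = -114°
crank pin P = (r cos θ, r sin θ) = (-4.880840, -10.962545)
h = r sin θ − e = -10.962545 − 15 = -25.962545
x = r cos θ + √(L² − h²) = -4.880840 + √(12769.0 − 674.0538) = -4.880840 + 109.977026 = 105.096186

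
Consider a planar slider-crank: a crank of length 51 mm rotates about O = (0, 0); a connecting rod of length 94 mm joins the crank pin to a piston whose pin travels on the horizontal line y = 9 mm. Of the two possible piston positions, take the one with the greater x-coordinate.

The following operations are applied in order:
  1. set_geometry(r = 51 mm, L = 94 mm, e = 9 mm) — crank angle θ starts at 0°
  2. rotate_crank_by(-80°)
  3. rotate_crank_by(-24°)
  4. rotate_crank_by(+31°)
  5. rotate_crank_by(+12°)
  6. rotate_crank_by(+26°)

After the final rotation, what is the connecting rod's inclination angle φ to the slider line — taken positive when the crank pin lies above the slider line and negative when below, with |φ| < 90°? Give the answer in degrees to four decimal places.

set_geometry: r = 51 mm, L = 94 mm, e = 9 mm; θ ← 0°
rotate_crank_by(-80°): θ ← 0° -80° = -80°
rotate_crank_by(-24°): θ ← -80° -24° = -104°
rotate_crank_by(+31°): θ ← -104° +31° = -73°
rotate_crank_by(+12°): θ ← -73° +12° = -61°
rotate_crank_by(+26°): θ ← -61° +26° = -35°
crank pin P = (r cos θ, r sin θ) = (41.776754, -29.252398)
h = r sin θ − e = -29.252398 − 9 = -38.252398
sin φ = h / L = -38.252398 / 94 = -0.40694041
φ = arcsin(-0.40694041) = -24.012780°

-24.0128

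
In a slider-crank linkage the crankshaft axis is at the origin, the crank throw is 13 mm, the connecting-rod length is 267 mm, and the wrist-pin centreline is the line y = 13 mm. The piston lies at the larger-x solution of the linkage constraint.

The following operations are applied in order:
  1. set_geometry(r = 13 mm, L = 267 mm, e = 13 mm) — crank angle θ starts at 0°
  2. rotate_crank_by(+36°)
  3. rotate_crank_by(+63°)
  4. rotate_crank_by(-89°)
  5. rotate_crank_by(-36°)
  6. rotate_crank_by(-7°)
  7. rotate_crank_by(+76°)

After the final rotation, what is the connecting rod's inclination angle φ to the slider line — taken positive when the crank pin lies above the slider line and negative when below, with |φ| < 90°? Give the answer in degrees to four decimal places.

set_geometry: r = 13 mm, L = 267 mm, e = 13 mm; θ ← 0°
rotate_crank_by(+36°): θ ← 0° +36° = 36°
rotate_crank_by(+63°): θ ← 36° +63° = 99°
rotate_crank_by(-89°): θ ← 99° -89° = 10°
rotate_crank_by(-36°): θ ← 10° -36° = -26°
rotate_crank_by(-7°): θ ← -26° -7° = -33°
rotate_crank_by(+76°): θ ← -33° +76° = 43°
crank pin P = (r cos θ, r sin θ) = (9.507598, 8.865979)
h = r sin θ − e = 8.865979 − 13 = -4.134021
sin φ = h / L = -4.134021 / 267 = -0.01548323
φ = arcsin(-0.01548323) = -0.887159°

-0.8872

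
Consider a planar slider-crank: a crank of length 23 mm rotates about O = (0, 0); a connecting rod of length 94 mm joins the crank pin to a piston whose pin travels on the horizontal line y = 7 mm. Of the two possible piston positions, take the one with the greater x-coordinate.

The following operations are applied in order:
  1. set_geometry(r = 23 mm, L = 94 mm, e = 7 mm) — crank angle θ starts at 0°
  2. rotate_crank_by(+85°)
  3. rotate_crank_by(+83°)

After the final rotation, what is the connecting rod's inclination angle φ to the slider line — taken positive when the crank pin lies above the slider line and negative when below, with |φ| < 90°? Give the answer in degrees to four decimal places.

set_geometry: r = 23 mm, L = 94 mm, e = 7 mm; θ ← 0°
rotate_crank_by(+85°): θ ← 0° +85° = 85°
rotate_crank_by(+83°): θ ← 85° +83° = 168°
crank pin P = (r cos θ, r sin θ) = (-22.497395, 4.781969)
h = r sin θ − e = 4.781969 − 7 = -2.218031
sin φ = h / L = -2.218031 / 94 = -0.02359608
φ = arcsin(-0.02359608) = -1.352081°

-1.3521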